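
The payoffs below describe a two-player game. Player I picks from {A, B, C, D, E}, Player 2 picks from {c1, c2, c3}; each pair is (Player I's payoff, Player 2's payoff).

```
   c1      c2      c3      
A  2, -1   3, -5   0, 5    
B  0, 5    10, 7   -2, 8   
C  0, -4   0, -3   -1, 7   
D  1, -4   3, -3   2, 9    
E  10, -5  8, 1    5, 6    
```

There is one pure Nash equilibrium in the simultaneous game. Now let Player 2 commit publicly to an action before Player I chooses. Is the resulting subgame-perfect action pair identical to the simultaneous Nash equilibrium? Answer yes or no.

no

Backward induction with Player 2 moving first.
- c1: Player I compares 2, 0, 0, 1, 10 and picks E; Player 2 would get -5.
- c2: Player I compares 3, 10, 0, 3, 8 and picks B; Player 2 would get 7.
- c3: Player I compares 0, -2, -1, 2, 5 and picks E; Player 2 would get 6.
Player 2's induced payoffs are -5, 7, 6, so Player 2 commits to c2. Subgame-perfect outcome: (B, c2) with payoffs (10, 7).
For the simultaneous game, intersect best replies.
Player I's best replies: c1→E; c2→B; c3→E.
Player 2's best replies: A→c3; B→c3; C→c3; D→c3; E→c3.
The unique mutual best reply is (E, c3), giving (5, 6).
Sequential outcome (B, c2) differs from the Nash profile (E, c3).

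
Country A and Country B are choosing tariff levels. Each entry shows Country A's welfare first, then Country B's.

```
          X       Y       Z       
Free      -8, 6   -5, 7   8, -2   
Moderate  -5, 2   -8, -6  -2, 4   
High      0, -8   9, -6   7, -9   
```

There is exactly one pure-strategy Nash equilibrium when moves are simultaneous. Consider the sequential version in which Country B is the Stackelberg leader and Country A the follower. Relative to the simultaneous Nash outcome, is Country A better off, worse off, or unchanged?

worse off

Solve by backward induction (Country B leads).
- X: BR = High, leader payoff -8.
- Y: BR = High, leader payoff -6.
- Z: BR = Free, leader payoff -2.
Among -8, -6, -2, the best is -2 at Z. Subgame-perfect outcome: (Free, Z) with payoffs (8, -2).
Under simultaneous play:
Country A's best replies: X→High; Y→High; Z→Free.
Country B's best replies: Free→Y; Moderate→Z; High→Y.
The unique mutual best reply is (High, Y), giving (9, -6).
Country A earns 8 sequentially versus 9 at the Nash outcome: worse off.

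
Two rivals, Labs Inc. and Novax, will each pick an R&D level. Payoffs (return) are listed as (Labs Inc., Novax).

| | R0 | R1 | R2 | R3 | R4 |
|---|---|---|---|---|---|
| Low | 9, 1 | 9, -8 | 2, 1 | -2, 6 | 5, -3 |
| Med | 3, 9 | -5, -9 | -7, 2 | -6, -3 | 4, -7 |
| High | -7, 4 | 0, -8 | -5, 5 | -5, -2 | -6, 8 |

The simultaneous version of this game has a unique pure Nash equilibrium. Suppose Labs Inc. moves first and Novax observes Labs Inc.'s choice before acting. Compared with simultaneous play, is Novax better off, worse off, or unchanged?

Solve by backward induction (Labs Inc. leads).
- Low: BR = R3, leader payoff -2.
- Med: BR = R0, leader payoff 3.
- High: BR = R4, leader payoff -6.
Among -2, 3, -6, the best is 3 at Med. Subgame-perfect outcome: (Med, R0) with payoffs (3, 9).
Now find the simultaneous Nash equilibrium.
Labs Inc.'s best replies: R0→Low; R1→Low; R2→Low; R3→Low; R4→Low.
Novax's best replies: Low→R3; Med→R0; High→R4.
Only (Low, R3) has each player best-responding; Nash payoffs (-2, 6).
Novax earns 9 sequentially versus 6 at the Nash outcome: better off.

better off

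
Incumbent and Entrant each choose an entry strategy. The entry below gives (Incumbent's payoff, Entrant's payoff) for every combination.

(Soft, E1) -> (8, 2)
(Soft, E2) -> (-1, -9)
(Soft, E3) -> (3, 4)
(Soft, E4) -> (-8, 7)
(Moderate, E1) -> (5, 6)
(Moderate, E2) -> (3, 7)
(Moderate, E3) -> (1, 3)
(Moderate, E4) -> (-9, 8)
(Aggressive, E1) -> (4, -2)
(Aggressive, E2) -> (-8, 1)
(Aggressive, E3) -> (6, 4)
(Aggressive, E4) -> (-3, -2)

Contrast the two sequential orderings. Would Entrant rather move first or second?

first

If Incumbent leads: Entrant's best replies are Soft→E4, Moderate→E4, Aggressive→E3; Incumbent's induced payoffs -8, -9, 6; outcome (Aggressive, E3), payoffs (6, 4).
If Entrant leads: Incumbent's best replies are E1→Soft, E2→Moderate, E3→Aggressive, E4→Aggressive; Entrant's induced payoffs 2, 7, 4, -2; outcome (Moderate, E2), payoffs (3, 7).
Entrant gets 7 moving first and 4 moving second, so Entrant prefers to move first.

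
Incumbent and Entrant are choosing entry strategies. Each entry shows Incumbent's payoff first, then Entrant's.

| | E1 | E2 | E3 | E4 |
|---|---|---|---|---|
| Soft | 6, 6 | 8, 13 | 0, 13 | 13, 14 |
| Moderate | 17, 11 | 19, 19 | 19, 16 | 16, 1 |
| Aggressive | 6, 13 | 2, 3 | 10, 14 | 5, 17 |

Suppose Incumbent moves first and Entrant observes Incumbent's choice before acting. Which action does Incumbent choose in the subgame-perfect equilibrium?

Entrant best-responds to each possible Incumbent move:
- Soft: Entrant compares 6, 13, 13, 14 and picks E4; Incumbent would get 13.
- Moderate: Entrant compares 11, 19, 16, 1 and picks E2; Incumbent would get 19.
- Aggressive: Entrant compares 13, 3, 14, 17 and picks E4; Incumbent would get 5.
Incumbent's induced payoffs are 13, 19, 5, so Incumbent commits to Moderate. Subgame-perfect outcome: (Moderate, E2) with payoffs (19, 19).

Moderate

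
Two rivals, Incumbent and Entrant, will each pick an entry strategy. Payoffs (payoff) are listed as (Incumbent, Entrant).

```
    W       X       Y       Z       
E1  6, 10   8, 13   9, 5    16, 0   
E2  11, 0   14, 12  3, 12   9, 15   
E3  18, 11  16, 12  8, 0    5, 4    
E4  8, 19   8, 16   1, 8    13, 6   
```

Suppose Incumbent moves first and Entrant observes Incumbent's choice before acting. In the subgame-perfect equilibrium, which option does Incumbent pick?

Work backward from Entrant's decision.
- E1: BR = X, leader payoff 8.
- E2: BR = Z, leader payoff 9.
- E3: BR = X, leader payoff 16.
- E4: BR = W, leader payoff 8.
Maximizing over 8, 9, 16, 8, Incumbent chooses E3. Subgame-perfect outcome: (E3, X) with payoffs (16, 12).

E3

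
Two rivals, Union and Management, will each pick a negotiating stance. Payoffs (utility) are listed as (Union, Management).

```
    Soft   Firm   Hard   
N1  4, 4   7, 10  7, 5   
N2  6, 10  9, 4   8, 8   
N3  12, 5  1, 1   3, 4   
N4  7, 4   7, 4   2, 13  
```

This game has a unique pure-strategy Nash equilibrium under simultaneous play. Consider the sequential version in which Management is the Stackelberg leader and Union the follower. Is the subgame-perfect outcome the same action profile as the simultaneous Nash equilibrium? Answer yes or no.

no

Solve by backward induction (Management leads).
- Soft: BR = N3, leader payoff 5.
- Firm: BR = N2, leader payoff 4.
- Hard: BR = N2, leader payoff 8.
Among 5, 4, 8, the best is 8 at Hard. Subgame-perfect outcome: (N2, Hard) with payoffs (8, 8).
For the simultaneous game, intersect best replies.
Union's best replies: Soft→N3; Firm→N2; Hard→N2.
Management's best replies: N1→Firm; N2→Soft; N3→Soft; N4→Hard.
The unique mutual best reply is (N3, Soft), giving (12, 5).
Sequential outcome (N2, Hard) differs from the Nash profile (N3, Soft).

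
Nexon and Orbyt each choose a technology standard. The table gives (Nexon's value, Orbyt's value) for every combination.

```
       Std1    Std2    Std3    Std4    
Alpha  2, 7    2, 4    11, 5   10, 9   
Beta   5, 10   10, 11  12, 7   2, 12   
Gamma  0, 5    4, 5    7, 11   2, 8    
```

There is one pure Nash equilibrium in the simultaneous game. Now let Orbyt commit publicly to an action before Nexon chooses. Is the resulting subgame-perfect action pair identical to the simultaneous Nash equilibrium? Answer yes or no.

Work backward from Nexon's decision.
- Std1: BR = Beta, leader payoff 10.
- Std2: BR = Beta, leader payoff 11.
- Std3: BR = Beta, leader payoff 7.
- Std4: BR = Alpha, leader payoff 9.
Among 10, 11, 7, 9, the best is 11 at Std2. Subgame-perfect outcome: (Beta, Std2) with payoffs (10, 11).
Now find the simultaneous Nash equilibrium.
Nexon's best replies: Std1→Beta; Std2→Beta; Std3→Beta; Std4→Alpha.
Orbyt's best replies: Alpha→Std4; Beta→Std4; Gamma→Std3.
The unique mutual best reply is (Alpha, Std4), giving (10, 9).
Sequential outcome (Beta, Std2) differs from the Nash profile (Alpha, Std4).

no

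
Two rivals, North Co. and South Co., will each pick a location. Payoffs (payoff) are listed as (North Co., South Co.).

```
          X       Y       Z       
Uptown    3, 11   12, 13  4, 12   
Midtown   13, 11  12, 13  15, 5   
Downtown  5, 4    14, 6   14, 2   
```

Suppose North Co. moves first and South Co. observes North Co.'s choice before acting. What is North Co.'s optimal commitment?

Downtown

Solve by backward induction (North Co. leads).
- Uptown → South Co. plays Y (best of 11, 13, 12); North Co. gets 12.
- Midtown → South Co. plays Y (best of 11, 13, 5); North Co. gets 12.
- Downtown → South Co. plays Y (best of 4, 6, 2); North Co. gets 14.
Maximizing over 12, 12, 14, North Co. chooses Downtown. Subgame-perfect outcome: (Downtown, Y) with payoffs (14, 6).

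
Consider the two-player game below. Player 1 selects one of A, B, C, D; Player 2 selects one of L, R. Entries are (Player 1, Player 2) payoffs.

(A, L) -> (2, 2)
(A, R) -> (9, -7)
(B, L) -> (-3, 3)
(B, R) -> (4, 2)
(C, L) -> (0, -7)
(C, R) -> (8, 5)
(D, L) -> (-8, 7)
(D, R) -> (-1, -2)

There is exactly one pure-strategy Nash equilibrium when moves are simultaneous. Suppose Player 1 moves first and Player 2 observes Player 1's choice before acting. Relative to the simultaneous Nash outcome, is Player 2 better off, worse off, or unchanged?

better off

Work backward from Player 2's decision.
- A: BR = L, leader payoff 2.
- B: BR = L, leader payoff -3.
- C: BR = R, leader payoff 8.
- D: BR = L, leader payoff -8.
Among 2, -3, 8, -8, the best is 8 at C. Subgame-perfect outcome: (C, R) with payoffs (8, 5).
Now find the simultaneous Nash equilibrium.
Player 1's best replies: L→A; R→A.
Player 2's best replies: A→L; B→L; C→R; D→L.
The unique mutual best reply is (A, L), giving (2, 2).
Player 2 earns 5 sequentially versus 2 at the Nash outcome: better off.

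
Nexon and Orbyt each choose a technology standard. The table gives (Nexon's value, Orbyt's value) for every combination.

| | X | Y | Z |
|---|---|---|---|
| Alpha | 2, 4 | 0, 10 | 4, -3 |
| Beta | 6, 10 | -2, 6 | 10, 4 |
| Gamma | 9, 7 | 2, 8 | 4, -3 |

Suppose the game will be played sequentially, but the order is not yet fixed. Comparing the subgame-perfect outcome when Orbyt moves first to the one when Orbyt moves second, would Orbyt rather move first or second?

second

If Nexon leads: Orbyt's best replies are Alpha→Y, Beta→X, Gamma→Y; Nexon's induced payoffs 0, 6, 2; outcome (Beta, X), payoffs (6, 10).
If Orbyt leads: Nexon's best replies are X→Gamma, Y→Gamma, Z→Beta; Orbyt's induced payoffs 7, 8, 4; outcome (Gamma, Y), payoffs (2, 8).
Orbyt gets 8 moving first and 10 moving second, so Orbyt prefers to move second.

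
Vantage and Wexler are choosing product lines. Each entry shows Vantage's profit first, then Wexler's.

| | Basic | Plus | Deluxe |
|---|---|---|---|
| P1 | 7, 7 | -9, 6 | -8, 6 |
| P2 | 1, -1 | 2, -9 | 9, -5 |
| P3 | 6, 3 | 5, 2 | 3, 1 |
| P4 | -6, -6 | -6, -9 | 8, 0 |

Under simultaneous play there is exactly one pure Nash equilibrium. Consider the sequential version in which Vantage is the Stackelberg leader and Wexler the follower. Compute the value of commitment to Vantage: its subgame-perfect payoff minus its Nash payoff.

Work backward from Wexler's decision.
- P1: Wexler compares 7, 6, 6 and picks Basic; Vantage would get 7.
- P2: Wexler compares -1, -9, -5 and picks Basic; Vantage would get 1.
- P3: Wexler compares 3, 2, 1 and picks Basic; Vantage would get 6.
- P4: Wexler compares -6, -9, 0 and picks Deluxe; Vantage would get 8.
Among 7, 1, 6, 8, the best is 8 at P4. Subgame-perfect outcome: (P4, Deluxe) with payoffs (8, 0).
Now find the simultaneous Nash equilibrium.
Vantage's best replies: Basic→P1; Plus→P3; Deluxe→P2.
Wexler's best replies: P1→Basic; P2→Basic; P3→Basic; P4→Deluxe.
The unique mutual best reply is (P1, Basic), giving (7, 7).
Vantage's commitment gain: 8 − 7 = 1.

1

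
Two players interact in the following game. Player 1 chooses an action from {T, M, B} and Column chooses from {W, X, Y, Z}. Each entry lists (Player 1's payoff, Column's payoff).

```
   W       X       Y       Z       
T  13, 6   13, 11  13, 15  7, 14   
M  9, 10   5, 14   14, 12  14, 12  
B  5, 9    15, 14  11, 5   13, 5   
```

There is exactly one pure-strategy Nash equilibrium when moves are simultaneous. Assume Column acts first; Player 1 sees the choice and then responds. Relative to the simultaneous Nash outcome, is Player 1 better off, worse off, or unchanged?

Work backward from Player 1's decision.
- W: Player 1 compares 13, 9, 5 and picks T; Column would get 6.
- X: Player 1 compares 13, 5, 15 and picks B; Column would get 14.
- Y: Player 1 compares 13, 14, 11 and picks M; Column would get 12.
- Z: Player 1 compares 7, 14, 13 and picks M; Column would get 12.
Among 6, 14, 12, 12, the best is 14 at X. Subgame-perfect outcome: (B, X) with payoffs (15, 14).
Now find the simultaneous Nash equilibrium.
Player 1's best replies: W→T; X→B; Y→M; Z→M.
Column's best replies: T→Y; M→X; B→X.
Only (B, X) has each player best-responding; Nash payoffs (15, 14).
Player 1 earns 15 sequentially versus 15 at the Nash outcome: unchanged.

unchanged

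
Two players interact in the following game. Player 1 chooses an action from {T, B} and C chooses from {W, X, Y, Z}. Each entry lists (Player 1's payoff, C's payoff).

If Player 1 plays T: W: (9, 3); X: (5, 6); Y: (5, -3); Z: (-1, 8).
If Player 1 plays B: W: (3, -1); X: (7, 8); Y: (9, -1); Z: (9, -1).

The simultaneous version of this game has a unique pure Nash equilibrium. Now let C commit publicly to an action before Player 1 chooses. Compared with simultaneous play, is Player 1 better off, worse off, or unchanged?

Work backward from Player 1's decision.
- W: Player 1 compares 9, 3 and picks T; C would get 3.
- X: Player 1 compares 5, 7 and picks B; C would get 8.
- Y: Player 1 compares 5, 9 and picks B; C would get -1.
- Z: Player 1 compares -1, 9 and picks B; C would get -1.
Maximizing over 3, 8, -1, -1, C chooses X. Subgame-perfect outcome: (B, X) with payoffs (7, 8).
Under simultaneous play:
Player 1's best replies: W→T; X→B; Y→B; Z→B.
C's best replies: T→Z; B→X.
The unique mutual best reply is (B, X), giving (7, 8).
Player 1 earns 7 sequentially versus 7 at the Nash outcome: unchanged.

unchanged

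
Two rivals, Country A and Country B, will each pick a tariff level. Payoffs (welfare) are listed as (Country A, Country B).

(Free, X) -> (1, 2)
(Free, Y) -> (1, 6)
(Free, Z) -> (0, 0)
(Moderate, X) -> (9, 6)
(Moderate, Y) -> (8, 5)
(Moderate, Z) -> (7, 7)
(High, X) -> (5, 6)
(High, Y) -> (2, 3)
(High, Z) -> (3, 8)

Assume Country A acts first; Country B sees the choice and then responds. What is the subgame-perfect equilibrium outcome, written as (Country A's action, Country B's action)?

Solve by backward induction (Country A leads).
- Free: BR = Y, leader payoff 1.
- Moderate: BR = Z, leader payoff 7.
- High: BR = Z, leader payoff 3.
Country A's induced payoffs are 1, 7, 3, so Country A commits to Moderate. Subgame-perfect outcome: (Moderate, Z) with payoffs (7, 7).

(Moderate, Z)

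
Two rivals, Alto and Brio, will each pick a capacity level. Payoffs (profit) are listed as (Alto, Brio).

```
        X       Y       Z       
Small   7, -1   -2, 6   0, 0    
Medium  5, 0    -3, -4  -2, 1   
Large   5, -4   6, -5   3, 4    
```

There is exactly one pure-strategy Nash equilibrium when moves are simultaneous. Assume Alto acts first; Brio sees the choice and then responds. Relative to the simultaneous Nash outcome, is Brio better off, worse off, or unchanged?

unchanged

Brio best-responds to each possible Alto move:
- Small → Brio plays Y (best of -1, 6, 0); Alto gets -2.
- Medium → Brio plays Z (best of 0, -4, 1); Alto gets -2.
- Large → Brio plays Z (best of -4, -5, 4); Alto gets 3.
Maximizing over -2, -2, 3, Alto chooses Large. Subgame-perfect outcome: (Large, Z) with payoffs (3, 4).
Now find the simultaneous Nash equilibrium.
Alto's best replies: X→Small; Y→Large; Z→Large.
Brio's best replies: Small→Y; Medium→Z; Large→Z.
The unique mutual best reply is (Large, Z), giving (3, 4).
Brio earns 4 sequentially versus 4 at the Nash outcome: unchanged.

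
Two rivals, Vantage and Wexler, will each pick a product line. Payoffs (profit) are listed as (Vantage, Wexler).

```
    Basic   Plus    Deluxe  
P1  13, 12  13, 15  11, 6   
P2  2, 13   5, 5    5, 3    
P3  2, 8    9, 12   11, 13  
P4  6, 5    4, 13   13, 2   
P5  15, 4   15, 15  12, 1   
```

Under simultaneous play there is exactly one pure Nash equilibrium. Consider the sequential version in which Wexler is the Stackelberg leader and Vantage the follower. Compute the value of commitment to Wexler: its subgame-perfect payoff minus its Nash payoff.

0

Backward induction with Wexler moving first.
- Basic → Vantage plays P5 (best of 13, 2, 2, 6, 15); Wexler gets 4.
- Plus → Vantage plays P5 (best of 13, 5, 9, 4, 15); Wexler gets 15.
- Deluxe → Vantage plays P4 (best of 11, 5, 11, 13, 12); Wexler gets 2.
Among 4, 15, 2, the best is 15 at Plus. Subgame-perfect outcome: (P5, Plus) with payoffs (15, 15).
Now find the simultaneous Nash equilibrium.
Vantage's best replies: Basic→P5; Plus→P5; Deluxe→P4.
Wexler's best replies: P1→Plus; P2→Basic; P3→Deluxe; P4→Plus; P5→Plus.
The unique mutual best reply is (P5, Plus), giving (15, 15).
Wexler's commitment gain: 15 − 15 = 0.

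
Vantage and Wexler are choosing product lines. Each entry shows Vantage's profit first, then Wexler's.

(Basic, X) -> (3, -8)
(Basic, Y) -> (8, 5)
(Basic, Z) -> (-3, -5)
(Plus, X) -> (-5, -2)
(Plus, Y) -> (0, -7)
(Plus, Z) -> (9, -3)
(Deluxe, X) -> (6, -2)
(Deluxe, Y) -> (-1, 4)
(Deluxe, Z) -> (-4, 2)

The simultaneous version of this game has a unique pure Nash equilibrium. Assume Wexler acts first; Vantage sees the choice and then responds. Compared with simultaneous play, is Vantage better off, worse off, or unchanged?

Work backward from Vantage's decision.
- X: Vantage compares 3, -5, 6 and picks Deluxe; Wexler would get -2.
- Y: Vantage compares 8, 0, -1 and picks Basic; Wexler would get 5.
- Z: Vantage compares -3, 9, -4 and picks Plus; Wexler would get -3.
Maximizing over -2, 5, -3, Wexler chooses Y. Subgame-perfect outcome: (Basic, Y) with payoffs (8, 5).
Under simultaneous play:
Vantage's best replies: X→Deluxe; Y→Basic; Z→Plus.
Wexler's best replies: Basic→Y; Plus→X; Deluxe→Y.
The unique mutual best reply is (Basic, Y), giving (8, 5).
Vantage earns 8 sequentially versus 8 at the Nash outcome: unchanged.

unchanged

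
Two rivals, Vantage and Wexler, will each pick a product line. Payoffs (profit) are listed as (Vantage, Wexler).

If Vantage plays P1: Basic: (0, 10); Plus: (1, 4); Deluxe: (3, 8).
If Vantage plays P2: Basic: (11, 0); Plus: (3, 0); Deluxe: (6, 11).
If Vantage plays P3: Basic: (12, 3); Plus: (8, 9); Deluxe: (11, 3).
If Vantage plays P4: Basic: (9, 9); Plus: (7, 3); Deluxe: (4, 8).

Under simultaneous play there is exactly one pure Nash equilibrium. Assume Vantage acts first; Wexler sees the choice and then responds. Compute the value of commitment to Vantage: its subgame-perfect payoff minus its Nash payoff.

Solve by backward induction (Vantage leads).
- P1: BR = Basic, leader payoff 0.
- P2: BR = Deluxe, leader payoff 6.
- P3: BR = Plus, leader payoff 8.
- P4: BR = Basic, leader payoff 9.
Maximizing over 0, 6, 8, 9, Vantage chooses P4. Subgame-perfect outcome: (P4, Basic) with payoffs (9, 9).
Under simultaneous play:
Vantage's best replies: Basic→P3; Plus→P3; Deluxe→P3.
Wexler's best replies: P1→Basic; P2→Deluxe; P3→Plus; P4→Basic.
The unique mutual best reply is (P3, Plus), giving (8, 9).
Vantage's commitment gain: 9 − 8 = 1.

1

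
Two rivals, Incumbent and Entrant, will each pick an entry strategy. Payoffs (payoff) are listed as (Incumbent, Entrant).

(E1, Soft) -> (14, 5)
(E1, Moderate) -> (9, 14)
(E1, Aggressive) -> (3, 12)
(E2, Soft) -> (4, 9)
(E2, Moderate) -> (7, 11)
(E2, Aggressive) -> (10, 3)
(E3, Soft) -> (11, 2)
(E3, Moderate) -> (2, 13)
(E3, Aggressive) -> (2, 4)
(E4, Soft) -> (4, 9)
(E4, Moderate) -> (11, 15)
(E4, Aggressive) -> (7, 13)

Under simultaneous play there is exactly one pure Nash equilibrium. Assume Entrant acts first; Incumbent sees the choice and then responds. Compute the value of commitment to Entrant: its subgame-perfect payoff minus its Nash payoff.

Backward induction with Entrant moving first.
- Soft: Incumbent compares 14, 4, 11, 4 and picks E1; Entrant would get 5.
- Moderate: Incumbent compares 9, 7, 2, 11 and picks E4; Entrant would get 15.
- Aggressive: Incumbent compares 3, 10, 2, 7 and picks E2; Entrant would get 3.
Among 5, 15, 3, the best is 15 at Moderate. Subgame-perfect outcome: (E4, Moderate) with payoffs (11, 15).
For the simultaneous game, intersect best replies.
Incumbent's best replies: Soft→E1; Moderate→E4; Aggressive→E2.
Entrant's best replies: E1→Moderate; E2→Moderate; E3→Moderate; E4→Moderate.
The unique mutual best reply is (E4, Moderate), giving (11, 15).
Entrant's commitment gain: 15 − 15 = 0.

0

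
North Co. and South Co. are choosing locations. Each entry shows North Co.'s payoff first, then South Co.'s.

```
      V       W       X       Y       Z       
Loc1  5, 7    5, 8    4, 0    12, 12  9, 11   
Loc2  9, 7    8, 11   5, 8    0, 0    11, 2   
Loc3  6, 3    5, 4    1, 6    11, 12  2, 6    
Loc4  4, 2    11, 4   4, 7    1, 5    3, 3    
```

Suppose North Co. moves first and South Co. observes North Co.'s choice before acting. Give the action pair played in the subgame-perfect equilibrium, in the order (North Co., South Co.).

South Co. best-responds to each possible North Co. move:
- Loc1: South Co. compares 7, 8, 0, 12, 11 and picks Y; North Co. would get 12.
- Loc2: South Co. compares 7, 11, 8, 0, 2 and picks W; North Co. would get 8.
- Loc3: South Co. compares 3, 4, 6, 12, 6 and picks Y; North Co. would get 11.
- Loc4: South Co. compares 2, 4, 7, 5, 3 and picks X; North Co. would get 4.
Among 12, 8, 11, 4, the best is 12 at Loc1. Subgame-perfect outcome: (Loc1, Y) with payoffs (12, 12).

(Loc1, Y)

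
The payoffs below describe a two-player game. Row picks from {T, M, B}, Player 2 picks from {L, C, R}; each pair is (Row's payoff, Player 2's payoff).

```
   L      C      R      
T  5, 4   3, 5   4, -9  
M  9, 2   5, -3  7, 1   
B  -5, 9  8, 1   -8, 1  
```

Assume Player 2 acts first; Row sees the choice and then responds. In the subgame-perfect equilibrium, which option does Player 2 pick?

L

Solve by backward induction (Player 2 leads).
- L: BR = M, leader payoff 2.
- C: BR = B, leader payoff 1.
- R: BR = M, leader payoff 1.
Among 2, 1, 1, the best is 2 at L. Subgame-perfect outcome: (M, L) with payoffs (9, 2).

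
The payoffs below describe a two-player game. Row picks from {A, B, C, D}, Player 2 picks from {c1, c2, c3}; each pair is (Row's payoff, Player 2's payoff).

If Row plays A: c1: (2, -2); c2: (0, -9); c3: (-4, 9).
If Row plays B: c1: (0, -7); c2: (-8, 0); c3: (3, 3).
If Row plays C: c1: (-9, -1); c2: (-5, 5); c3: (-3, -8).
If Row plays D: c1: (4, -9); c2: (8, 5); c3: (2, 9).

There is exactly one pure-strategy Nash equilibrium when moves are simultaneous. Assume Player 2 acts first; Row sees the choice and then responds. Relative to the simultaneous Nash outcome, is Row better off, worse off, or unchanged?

Solve by backward induction (Player 2 leads).
- c1: BR = D, leader payoff -9.
- c2: BR = D, leader payoff 5.
- c3: BR = B, leader payoff 3.
Among -9, 5, 3, the best is 5 at c2. Subgame-perfect outcome: (D, c2) with payoffs (8, 5).
For the simultaneous game, intersect best replies.
Row's best replies: c1→D; c2→D; c3→B.
Player 2's best replies: A→c3; B→c3; C→c2; D→c3.
Only (B, c3) has each player best-responding; Nash payoffs (3, 3).
Row earns 8 sequentially versus 3 at the Nash outcome: better off.

better off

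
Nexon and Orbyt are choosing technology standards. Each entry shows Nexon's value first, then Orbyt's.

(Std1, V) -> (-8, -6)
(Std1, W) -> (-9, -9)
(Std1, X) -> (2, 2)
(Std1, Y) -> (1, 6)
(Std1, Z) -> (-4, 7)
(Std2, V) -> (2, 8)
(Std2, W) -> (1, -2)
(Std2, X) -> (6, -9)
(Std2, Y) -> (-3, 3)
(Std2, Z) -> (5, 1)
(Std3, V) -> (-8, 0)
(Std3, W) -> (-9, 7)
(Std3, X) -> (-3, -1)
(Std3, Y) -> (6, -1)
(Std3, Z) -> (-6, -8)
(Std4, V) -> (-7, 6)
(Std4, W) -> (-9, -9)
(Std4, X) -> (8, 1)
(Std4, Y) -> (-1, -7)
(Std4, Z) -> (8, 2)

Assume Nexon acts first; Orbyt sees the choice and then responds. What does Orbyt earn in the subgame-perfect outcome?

8

Orbyt best-responds to each possible Nexon move:
- Std1 → Orbyt plays Z (best of -6, -9, 2, 6, 7); Nexon gets -4.
- Std2 → Orbyt plays V (best of 8, -2, -9, 3, 1); Nexon gets 2.
- Std3 → Orbyt plays W (best of 0, 7, -1, -1, -8); Nexon gets -9.
- Std4 → Orbyt plays V (best of 6, -9, 1, -7, 2); Nexon gets -7.
Nexon's induced payoffs are -4, 2, -9, -7, so Nexon commits to Std2. Subgame-perfect outcome: (Std2, V) with payoffs (2, 8).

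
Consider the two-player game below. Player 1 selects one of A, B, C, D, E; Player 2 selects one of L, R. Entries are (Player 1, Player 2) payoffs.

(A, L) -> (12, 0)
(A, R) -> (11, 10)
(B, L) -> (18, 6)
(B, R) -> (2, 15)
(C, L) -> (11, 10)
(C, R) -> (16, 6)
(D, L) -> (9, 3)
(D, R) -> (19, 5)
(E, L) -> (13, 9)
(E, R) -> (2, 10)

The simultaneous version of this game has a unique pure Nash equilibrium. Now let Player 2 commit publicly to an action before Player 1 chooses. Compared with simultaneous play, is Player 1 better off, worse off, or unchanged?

worse off

Work backward from Player 1's decision.
- L → Player 1 plays B (best of 12, 18, 11, 9, 13); Player 2 gets 6.
- R → Player 1 plays D (best of 11, 2, 16, 19, 2); Player 2 gets 5.
Maximizing over 6, 5, Player 2 chooses L. Subgame-perfect outcome: (B, L) with payoffs (18, 6).
For the simultaneous game, intersect best replies.
Player 1's best replies: L→B; R→D.
Player 2's best replies: A→R; B→R; C→L; D→R; E→R.
Only (D, R) has each player best-responding; Nash payoffs (19, 5).
Player 1 earns 18 sequentially versus 19 at the Nash outcome: worse off.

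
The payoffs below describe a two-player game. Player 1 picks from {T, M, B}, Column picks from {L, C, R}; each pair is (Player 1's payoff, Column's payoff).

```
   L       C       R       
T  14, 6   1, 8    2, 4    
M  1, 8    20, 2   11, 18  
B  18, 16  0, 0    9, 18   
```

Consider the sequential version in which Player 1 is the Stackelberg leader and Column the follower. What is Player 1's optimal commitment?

M

Backward induction with Player 1 moving first.
- T: Column compares 6, 8, 4 and picks C; Player 1 would get 1.
- M: Column compares 8, 2, 18 and picks R; Player 1 would get 11.
- B: Column compares 16, 0, 18 and picks R; Player 1 would get 9.
Maximizing over 1, 11, 9, Player 1 chooses M. Subgame-perfect outcome: (M, R) with payoffs (11, 18).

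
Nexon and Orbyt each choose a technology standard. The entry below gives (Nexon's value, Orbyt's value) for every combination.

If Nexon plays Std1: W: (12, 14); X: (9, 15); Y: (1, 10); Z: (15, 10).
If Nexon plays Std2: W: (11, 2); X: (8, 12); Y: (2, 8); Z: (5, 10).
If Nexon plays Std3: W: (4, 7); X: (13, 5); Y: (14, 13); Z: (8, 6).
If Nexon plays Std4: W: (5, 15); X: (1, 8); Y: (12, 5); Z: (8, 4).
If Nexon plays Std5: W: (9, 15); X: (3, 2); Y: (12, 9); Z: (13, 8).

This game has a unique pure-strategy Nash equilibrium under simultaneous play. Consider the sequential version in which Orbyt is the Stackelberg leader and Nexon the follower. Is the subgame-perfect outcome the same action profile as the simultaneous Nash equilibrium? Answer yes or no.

no

Nexon best-responds to each possible Orbyt move:
- W: Nexon compares 12, 11, 4, 5, 9 and picks Std1; Orbyt would get 14.
- X: Nexon compares 9, 8, 13, 1, 3 and picks Std3; Orbyt would get 5.
- Y: Nexon compares 1, 2, 14, 12, 12 and picks Std3; Orbyt would get 13.
- Z: Nexon compares 15, 5, 8, 8, 13 and picks Std1; Orbyt would get 10.
Among 14, 5, 13, 10, the best is 14 at W. Subgame-perfect outcome: (Std1, W) with payoffs (12, 14).
For the simultaneous game, intersect best replies.
Nexon's best replies: W→Std1; X→Std3; Y→Std3; Z→Std1.
Orbyt's best replies: Std1→X; Std2→X; Std3→Y; Std4→W; Std5→W.
Only (Std3, Y) has each player best-responding; Nash payoffs (14, 13).
Sequential outcome (Std1, W) differs from the Nash profile (Std3, Y).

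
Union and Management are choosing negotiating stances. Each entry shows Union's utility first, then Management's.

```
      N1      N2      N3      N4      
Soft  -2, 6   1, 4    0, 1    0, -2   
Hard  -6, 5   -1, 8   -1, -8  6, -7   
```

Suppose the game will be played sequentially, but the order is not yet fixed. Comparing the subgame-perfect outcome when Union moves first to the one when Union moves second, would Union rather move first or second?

If Union leads: Management's best replies are Soft→N1, Hard→N2; Union's induced payoffs -2, -1; outcome (Hard, N2), payoffs (-1, 8).
If Management leads: Union's best replies are N1→Soft, N2→Soft, N3→Soft, N4→Hard; Management's induced payoffs 6, 4, 1, -7; outcome (Soft, N1), payoffs (-2, 6).
Union gets -1 moving first and -2 moving second, so Union prefers to move first.

first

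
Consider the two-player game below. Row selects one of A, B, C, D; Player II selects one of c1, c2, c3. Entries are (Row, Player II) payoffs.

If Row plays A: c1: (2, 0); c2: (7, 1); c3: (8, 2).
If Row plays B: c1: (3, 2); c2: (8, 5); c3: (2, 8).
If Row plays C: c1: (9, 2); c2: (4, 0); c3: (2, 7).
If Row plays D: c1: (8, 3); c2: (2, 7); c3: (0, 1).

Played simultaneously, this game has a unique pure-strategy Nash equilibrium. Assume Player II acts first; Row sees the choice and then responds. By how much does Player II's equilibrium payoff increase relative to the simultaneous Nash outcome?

Row best-responds to each possible Player II move:
- c1 → Row plays C (best of 2, 3, 9, 8); Player II gets 2.
- c2 → Row plays B (best of 7, 8, 4, 2); Player II gets 5.
- c3 → Row plays A (best of 8, 2, 2, 0); Player II gets 2.
Among 2, 5, 2, the best is 5 at c2. Subgame-perfect outcome: (B, c2) with payoffs (8, 5).
Now find the simultaneous Nash equilibrium.
Row's best replies: c1→C; c2→B; c3→A.
Player II's best replies: A→c3; B→c3; C→c3; D→c2.
The unique mutual best reply is (A, c3), giving (8, 2).
Player II's commitment gain: 5 − 2 = 3.

3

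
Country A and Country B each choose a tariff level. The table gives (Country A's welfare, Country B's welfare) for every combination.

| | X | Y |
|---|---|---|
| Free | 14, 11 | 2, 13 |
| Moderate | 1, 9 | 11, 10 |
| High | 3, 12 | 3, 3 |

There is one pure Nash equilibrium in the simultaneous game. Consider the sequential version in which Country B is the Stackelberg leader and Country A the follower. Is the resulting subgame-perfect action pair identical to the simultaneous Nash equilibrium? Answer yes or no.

Backward induction with Country B moving first.
- X: Country A compares 14, 1, 3 and picks Free; Country B would get 11.
- Y: Country A compares 2, 11, 3 and picks Moderate; Country B would get 10.
Maximizing over 11, 10, Country B chooses X. Subgame-perfect outcome: (Free, X) with payoffs (14, 11).
Now find the simultaneous Nash equilibrium.
Country A's best replies: X→Free; Y→Moderate.
Country B's best replies: Free→Y; Moderate→Y; High→X.
The unique mutual best reply is (Moderate, Y), giving (11, 10).
Sequential outcome (Free, X) differs from the Nash profile (Moderate, Y).

no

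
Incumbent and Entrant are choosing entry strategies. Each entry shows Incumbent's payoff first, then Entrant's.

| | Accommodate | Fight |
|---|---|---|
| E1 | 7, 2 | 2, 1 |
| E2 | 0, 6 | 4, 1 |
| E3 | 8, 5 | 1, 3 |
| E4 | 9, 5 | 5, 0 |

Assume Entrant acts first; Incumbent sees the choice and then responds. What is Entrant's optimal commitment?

Solve by backward induction (Entrant leads).
- Accommodate: BR = E4, leader payoff 5.
- Fight: BR = E4, leader payoff 0.
Maximizing over 5, 0, Entrant chooses Accommodate. Subgame-perfect outcome: (E4, Accommodate) with payoffs (9, 5).

Accommodate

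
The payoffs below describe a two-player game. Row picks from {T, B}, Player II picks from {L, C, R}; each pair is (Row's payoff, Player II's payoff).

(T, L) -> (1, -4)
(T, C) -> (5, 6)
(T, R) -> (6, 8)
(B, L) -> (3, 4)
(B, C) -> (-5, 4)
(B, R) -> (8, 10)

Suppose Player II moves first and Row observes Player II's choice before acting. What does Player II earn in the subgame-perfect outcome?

10

Work backward from Row's decision.
- L: Row compares 1, 3 and picks B; Player II would get 4.
- C: Row compares 5, -5 and picks T; Player II would get 6.
- R: Row compares 6, 8 and picks B; Player II would get 10.
Among 4, 6, 10, the best is 10 at R. Subgame-perfect outcome: (B, R) with payoffs (8, 10).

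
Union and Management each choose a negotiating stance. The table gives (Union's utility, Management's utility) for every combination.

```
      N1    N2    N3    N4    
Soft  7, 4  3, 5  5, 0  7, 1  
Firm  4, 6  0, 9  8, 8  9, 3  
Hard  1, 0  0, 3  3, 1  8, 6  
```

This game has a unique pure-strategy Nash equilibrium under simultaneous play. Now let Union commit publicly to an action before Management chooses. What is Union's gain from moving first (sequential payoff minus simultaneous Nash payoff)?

Management best-responds to each possible Union move:
- Soft: Management compares 4, 5, 0, 1 and picks N2; Union would get 3.
- Firm: Management compares 6, 9, 8, 3 and picks N2; Union would get 0.
- Hard: Management compares 0, 3, 1, 6 and picks N4; Union would get 8.
Union's induced payoffs are 3, 0, 8, so Union commits to Hard. Subgame-perfect outcome: (Hard, N4) with payoffs (8, 6).
Under simultaneous play:
Union's best replies: N1→Soft; N2→Soft; N3→Firm; N4→Firm.
Management's best replies: Soft→N2; Firm→N2; Hard→N4.
Only (Soft, N2) has each player best-responding; Nash payoffs (3, 5).
Union's commitment gain: 8 − 3 = 5.

5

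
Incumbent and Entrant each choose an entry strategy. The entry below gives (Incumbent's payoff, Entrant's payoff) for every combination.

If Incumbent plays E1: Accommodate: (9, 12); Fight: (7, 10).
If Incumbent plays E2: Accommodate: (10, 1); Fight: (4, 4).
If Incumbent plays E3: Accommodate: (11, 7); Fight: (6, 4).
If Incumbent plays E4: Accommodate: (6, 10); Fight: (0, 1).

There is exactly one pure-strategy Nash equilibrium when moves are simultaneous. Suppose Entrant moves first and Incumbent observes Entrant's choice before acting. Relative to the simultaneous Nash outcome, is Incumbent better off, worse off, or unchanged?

Solve by backward induction (Entrant leads).
- Accommodate: BR = E3, leader payoff 7.
- Fight: BR = E1, leader payoff 10.
Maximizing over 7, 10, Entrant chooses Fight. Subgame-perfect outcome: (E1, Fight) with payoffs (7, 10).
For the simultaneous game, intersect best replies.
Incumbent's best replies: Accommodate→E3; Fight→E1.
Entrant's best replies: E1→Accommodate; E2→Fight; E3→Accommodate; E4→Accommodate.
The unique mutual best reply is (E3, Accommodate), giving (11, 7).
Incumbent earns 7 sequentially versus 11 at the Nash outcome: worse off.

worse off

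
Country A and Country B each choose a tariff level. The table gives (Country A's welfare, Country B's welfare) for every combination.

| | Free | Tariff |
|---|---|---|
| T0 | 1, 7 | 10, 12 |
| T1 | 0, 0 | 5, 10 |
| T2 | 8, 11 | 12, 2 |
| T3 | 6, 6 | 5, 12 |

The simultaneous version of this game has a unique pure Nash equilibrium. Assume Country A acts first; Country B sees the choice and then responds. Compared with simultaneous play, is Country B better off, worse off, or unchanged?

Country B best-responds to each possible Country A move:
- T0: Country B compares 7, 12 and picks Tariff; Country A would get 10.
- T1: Country B compares 0, 10 and picks Tariff; Country A would get 5.
- T2: Country B compares 11, 2 and picks Free; Country A would get 8.
- T3: Country B compares 6, 12 and picks Tariff; Country A would get 5.
Among 10, 5, 8, 5, the best is 10 at T0. Subgame-perfect outcome: (T0, Tariff) with payoffs (10, 12).
Now find the simultaneous Nash equilibrium.
Country A's best replies: Free→T2; Tariff→T2.
Country B's best replies: T0→Tariff; T1→Tariff; T2→Free; T3→Tariff.
The unique mutual best reply is (T2, Free), giving (8, 11).
Country B earns 12 sequentially versus 11 at the Nash outcome: better off.

better off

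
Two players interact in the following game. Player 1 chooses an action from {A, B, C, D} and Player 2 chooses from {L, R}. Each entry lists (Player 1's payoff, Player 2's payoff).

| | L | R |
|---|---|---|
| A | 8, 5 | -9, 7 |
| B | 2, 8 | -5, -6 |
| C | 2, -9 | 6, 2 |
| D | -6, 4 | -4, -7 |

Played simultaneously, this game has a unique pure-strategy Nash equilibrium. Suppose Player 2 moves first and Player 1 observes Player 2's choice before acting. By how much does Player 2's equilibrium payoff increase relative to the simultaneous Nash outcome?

Work backward from Player 1's decision.
- L: BR = A, leader payoff 5.
- R: BR = C, leader payoff 2.
Maximizing over 5, 2, Player 2 chooses L. Subgame-perfect outcome: (A, L) with payoffs (8, 5).
For the simultaneous game, intersect best replies.
Player 1's best replies: L→A; R→C.
Player 2's best replies: A→R; B→L; C→R; D→L.
Only (C, R) has each player best-responding; Nash payoffs (6, 2).
Player 2's commitment gain: 5 − 2 = 3.

3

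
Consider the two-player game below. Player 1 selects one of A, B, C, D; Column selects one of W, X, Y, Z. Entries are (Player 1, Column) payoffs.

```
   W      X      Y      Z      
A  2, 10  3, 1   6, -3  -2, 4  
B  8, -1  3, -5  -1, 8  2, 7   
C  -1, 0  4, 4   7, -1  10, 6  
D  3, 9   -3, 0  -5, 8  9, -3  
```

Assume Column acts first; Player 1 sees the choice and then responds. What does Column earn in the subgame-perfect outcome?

Work backward from Player 1's decision.
- W: Player 1 compares 2, 8, -1, 3 and picks B; Column would get -1.
- X: Player 1 compares 3, 3, 4, -3 and picks C; Column would get 4.
- Y: Player 1 compares 6, -1, 7, -5 and picks C; Column would get -1.
- Z: Player 1 compares -2, 2, 10, 9 and picks C; Column would get 6.
Maximizing over -1, 4, -1, 6, Column chooses Z. Subgame-perfect outcome: (C, Z) with payoffs (10, 6).

6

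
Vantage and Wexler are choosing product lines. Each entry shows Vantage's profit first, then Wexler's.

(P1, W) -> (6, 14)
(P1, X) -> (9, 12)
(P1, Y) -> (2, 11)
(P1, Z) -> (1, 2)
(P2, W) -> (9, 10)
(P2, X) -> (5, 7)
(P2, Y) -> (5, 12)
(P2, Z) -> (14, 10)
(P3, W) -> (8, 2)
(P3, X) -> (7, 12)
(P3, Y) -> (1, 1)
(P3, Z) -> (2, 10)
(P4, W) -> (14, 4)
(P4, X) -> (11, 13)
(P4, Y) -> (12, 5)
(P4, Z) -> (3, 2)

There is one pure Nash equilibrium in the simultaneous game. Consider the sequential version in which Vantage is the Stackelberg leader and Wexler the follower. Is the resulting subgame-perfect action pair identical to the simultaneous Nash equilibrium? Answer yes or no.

Solve by backward induction (Vantage leads).
- P1: BR = W, leader payoff 6.
- P2: BR = Y, leader payoff 5.
- P3: BR = X, leader payoff 7.
- P4: BR = X, leader payoff 11.
Maximizing over 6, 5, 7, 11, Vantage chooses P4. Subgame-perfect outcome: (P4, X) with payoffs (11, 13).
Under simultaneous play:
Vantage's best replies: W→P4; X→P4; Y→P4; Z→P2.
Wexler's best replies: P1→W; P2→Y; P3→X; P4→X.
Only (P4, X) has each player best-responding; Nash payoffs (11, 13).
Sequential outcome (P4, X) coincides with the Nash profile (P4, X).

yes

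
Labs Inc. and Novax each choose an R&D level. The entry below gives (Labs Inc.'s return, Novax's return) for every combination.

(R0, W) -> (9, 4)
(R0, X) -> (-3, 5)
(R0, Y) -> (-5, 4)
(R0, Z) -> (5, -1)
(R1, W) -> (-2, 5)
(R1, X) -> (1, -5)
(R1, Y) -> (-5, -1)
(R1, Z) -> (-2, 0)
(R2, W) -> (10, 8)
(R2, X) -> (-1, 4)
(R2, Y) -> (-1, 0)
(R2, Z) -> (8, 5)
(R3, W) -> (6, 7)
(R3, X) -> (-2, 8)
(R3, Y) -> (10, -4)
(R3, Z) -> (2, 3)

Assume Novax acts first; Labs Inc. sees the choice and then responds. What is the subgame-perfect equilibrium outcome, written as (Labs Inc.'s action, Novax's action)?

Backward induction with Novax moving first.
- W: Labs Inc. compares 9, -2, 10, 6 and picks R2; Novax would get 8.
- X: Labs Inc. compares -3, 1, -1, -2 and picks R1; Novax would get -5.
- Y: Labs Inc. compares -5, -5, -1, 10 and picks R3; Novax would get -4.
- Z: Labs Inc. compares 5, -2, 8, 2 and picks R2; Novax would get 5.
Among 8, -5, -4, 5, the best is 8 at W. Subgame-perfect outcome: (R2, W) with payoffs (10, 8).

(R2, W)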